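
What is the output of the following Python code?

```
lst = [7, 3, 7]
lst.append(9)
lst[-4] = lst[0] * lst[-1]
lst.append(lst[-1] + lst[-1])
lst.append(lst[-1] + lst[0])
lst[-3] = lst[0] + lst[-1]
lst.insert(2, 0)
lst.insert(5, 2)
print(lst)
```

append 9 → [7, 3, 7, 9]
lst[-4] = lst[0]*lst[-1] = 7*9 = 63 → [63, 3, 7, 9]
append lst[-1]+lst[-1] = 9+9 = 18 → [63, 3, 7, 9, 18]
append lst[-1]+lst[0] = 18+63 = 81 → [63, 3, 7, 9, 18, 81]
lst[-3] = lst[0]+lst[-1] = 63+81 = 144 → [63, 3, 7, 144, 18, 81]
insert 0 at 2 → [63, 3, 0, 7, 144, 18, 81]
insert 2 at 5 → [63, 3, 0, 7, 144, 2, 18, 81]

[63, 3, 0, 7, 144, 2, 18, 81]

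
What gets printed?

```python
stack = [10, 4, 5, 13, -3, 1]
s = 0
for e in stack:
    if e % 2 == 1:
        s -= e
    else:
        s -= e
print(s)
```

e=10: not odd, s = 0-10 = -10
e=4: not odd, s = (-10)-4 = -14
e=5: odd, s = (-14)-5 = -19
e=13: odd, s = (-19)-13 = -32
e=-3: odd, s = (-32)-(-3) = -29
e=1: odd, s = (-29)-1 = -30

-30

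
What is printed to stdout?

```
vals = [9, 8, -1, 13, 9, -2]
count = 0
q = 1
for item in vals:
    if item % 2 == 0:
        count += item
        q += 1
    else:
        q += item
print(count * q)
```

item=9: not even; q=10
item=8: even, count = 0+8 = 8; q=11
item=-1: not even; q=10
item=13: not even; q=23
item=9: not even; q=32
item=-2: even, count = 8+(-2) = 6; q=33
count*q = 6*33 = 198

198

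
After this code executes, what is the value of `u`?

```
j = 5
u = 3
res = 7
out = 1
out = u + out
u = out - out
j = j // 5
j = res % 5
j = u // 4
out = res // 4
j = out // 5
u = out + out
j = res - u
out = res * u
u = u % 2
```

out = 3+1 = 4
u = 4-4 = 0
j = 5//5 = 1
j = 7%5 = 2
j = 0//4 = 0
out = 7//4 = 1
j = 1//5 = 0
u = 1+1 = 2
j = 7-2 = 5
out = 7*2 = 14
u = 2%2 = 0

0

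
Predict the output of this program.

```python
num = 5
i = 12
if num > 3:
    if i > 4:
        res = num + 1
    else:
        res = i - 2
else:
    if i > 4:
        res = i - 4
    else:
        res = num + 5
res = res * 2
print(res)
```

12

num=5, i=12
num > 3 is True; i > 4 is True
→ res = num + 1 = 6
res = 6*2 = 12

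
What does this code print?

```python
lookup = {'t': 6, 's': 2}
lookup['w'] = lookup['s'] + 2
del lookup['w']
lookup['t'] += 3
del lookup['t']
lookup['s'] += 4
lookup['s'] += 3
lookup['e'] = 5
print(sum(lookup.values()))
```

lookup['w'] = lookup['s']+2 = 4 → {'t': 6, 's': 2, 'w': 4}
del 'w' → {'t': 6, 's': 2}
lookup['t'] = 6+3 = 9 → {'t': 9, 's': 2}
del 't' → {'s': 2}
lookup['s'] = 2+4 = 6 → {'s': 6}
lookup['s'] = 6+3 = 9 → {'s': 9}
lookup['e'] = 5 → {'s': 9, 'e': 5}
sum of values = 14

14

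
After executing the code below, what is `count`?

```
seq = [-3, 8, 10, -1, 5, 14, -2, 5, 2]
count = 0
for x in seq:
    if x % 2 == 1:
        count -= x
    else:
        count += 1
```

-1

x=-3: odd, count = 0-(-3) = 3
x=8: not odd, count = 3+1 = 4
x=10: not odd, count = 4+1 = 5
x=-1: odd, count = 5-(-1) = 6
x=5: odd, count = 6-5 = 1
x=14: not odd, count = 1+1 = 2
x=-2: not odd, count = 2+1 = 3
x=5: odd, count = 3-5 = -2
x=2: not odd, count = (-2)+1 = -1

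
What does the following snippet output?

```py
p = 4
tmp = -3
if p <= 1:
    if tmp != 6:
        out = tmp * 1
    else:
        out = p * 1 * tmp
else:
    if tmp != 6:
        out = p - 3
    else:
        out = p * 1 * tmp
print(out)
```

p=4, tmp=-3
p <= 1 is False; tmp != 6 is True
→ out = p - 3 = 1

1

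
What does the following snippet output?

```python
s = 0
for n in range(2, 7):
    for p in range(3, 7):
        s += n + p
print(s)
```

170

n=2,p=3: s = 0+5 = 5
n=2,p=4: s = 5+6 = 11
n=2,p=5: s = 11+7 = 18
n=2,p=6: s = 18+8 = 26
n=3,p=3: s = 26+6 = 32
n=3,p=4: s = 32+7 = 39
n=3,p=5: s = 39+8 = 47
n=3,p=6: s = 47+9 = 56
n=4,p=3: s = 56+7 = 63
n=4,p=4: s = 63+8 = 71
n=4,p=5: s = 71+9 = 80
n=4,p=6: s = 80+10 = 90
n=5,p=3: s = 90+8 = 98
n=5,p=4: s = 98+9 = 107
n=5,p=5: s = 107+10 = 117
n=5,p=6: s = 117+11 = 128
n=6,p=3: s = 128+9 = 137
n=6,p=4: s = 137+10 = 147
n=6,p=5: s = 147+11 = 158
n=6,p=6: s = 158+12 = 170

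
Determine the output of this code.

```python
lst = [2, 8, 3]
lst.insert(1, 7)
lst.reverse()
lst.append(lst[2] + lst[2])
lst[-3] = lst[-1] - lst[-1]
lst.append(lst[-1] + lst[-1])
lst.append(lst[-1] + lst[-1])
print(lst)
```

[3, 8, 0, 2, 14, 28, 56]

insert 7 at 1 → [2, 7, 8, 3]
reverse → [3, 8, 7, 2]
append lst[2]+lst[2] = 7+7 = 14 → [3, 8, 7, 2, 14]
lst[-3] = lst[-1]-lst[-1] = 14-14 = 0 → [3, 8, 0, 2, 14]
append lst[-1]+lst[-1] = 14+14 = 28 → [3, 8, 0, 2, 14, 28]
append lst[-1]+lst[-1] = 28+28 = 56 → [3, 8, 0, 2, 14, 28, 56]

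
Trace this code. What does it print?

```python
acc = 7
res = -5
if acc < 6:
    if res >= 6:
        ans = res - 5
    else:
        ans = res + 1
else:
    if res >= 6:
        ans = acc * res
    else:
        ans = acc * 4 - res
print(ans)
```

acc=7, res=-5
acc < 6 is False; res >= 6 is False
→ ans = acc * 4 - res = 33

33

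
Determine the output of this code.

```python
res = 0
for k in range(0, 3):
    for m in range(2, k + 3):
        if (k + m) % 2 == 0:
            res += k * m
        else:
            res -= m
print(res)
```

10

k=0,m=2: even sum, res = 0+0 = 0
k=1,m=2: odd sum, res = 0-2 = -2
k=1,m=3: even sum, res = (-2)+3 = 1
k=2,m=2: even sum, res = 1+4 = 5
k=2,m=3: odd sum, res = 5-3 = 2
k=2,m=4: even sum, res = 2+8 = 10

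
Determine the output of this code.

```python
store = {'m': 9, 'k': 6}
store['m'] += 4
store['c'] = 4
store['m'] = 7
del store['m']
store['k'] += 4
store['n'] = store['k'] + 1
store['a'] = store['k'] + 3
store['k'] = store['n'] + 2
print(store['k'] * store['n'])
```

143

store['m'] = 9+4 = 13 → {'m': 13, 'k': 6}
store['c'] = 4 → {'m': 13, 'k': 6, 'c': 4}
store['m'] = 7 → {'m': 7, 'k': 6, 'c': 4}
del 'm' → {'k': 6, 'c': 4}
store['k'] = 6+4 = 10 → {'k': 10, 'c': 4}
store['n'] = store['k']+1 = 11 → {'k': 10, 'c': 4, 'n': 11}
store['a'] = store['k']+3 = 13 → {'k': 10, 'c': 4, 'n': 11, 'a': 13}
store['k'] = store['n']+2 = 13 → {'k': 13, 'c': 4, 'n': 11, 'a': 13}
store['k']*store['n'] = 13*11 = 143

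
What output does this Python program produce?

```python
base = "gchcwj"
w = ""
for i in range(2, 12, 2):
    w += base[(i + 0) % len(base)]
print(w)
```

i=2: add base[2]='h' → 'h'
i=4: add base[4]='w' → 'hw'
i=6: add base[0]='g' → 'hwg'
i=8: add base[2]='h' → 'hwgh'
i=10: add base[4]='w' → 'hwghw'

hwghw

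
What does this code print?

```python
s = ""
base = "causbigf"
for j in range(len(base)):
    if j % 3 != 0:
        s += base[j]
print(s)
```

aubif

j=0: skip
j=1: add 'a' → 'a'
j=2: add 'u' → 'au'
j=3: skip
j=4: add 'b' → 'aub'
j=5: add 'i' → 'aubi'
j=6: skip
j=7: add 'f' → 'aubif'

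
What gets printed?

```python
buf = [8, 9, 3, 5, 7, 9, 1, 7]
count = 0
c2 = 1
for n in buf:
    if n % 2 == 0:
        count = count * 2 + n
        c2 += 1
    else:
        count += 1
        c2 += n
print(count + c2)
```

n=8: even, count = 0*2+8 = 8; c2=2
n=9: not even, count = 8+1 = 9; c2=11
n=3: not even, count = 9+1 = 10; c2=14
n=5: not even, count = 10+1 = 11; c2=19
n=7: not even, count = 11+1 = 12; c2=26
n=9: not even, count = 12+1 = 13; c2=35
n=1: not even, count = 13+1 = 14; c2=36
n=7: not even, count = 14+1 = 15; c2=43
count+c2 = 15+43 = 58

58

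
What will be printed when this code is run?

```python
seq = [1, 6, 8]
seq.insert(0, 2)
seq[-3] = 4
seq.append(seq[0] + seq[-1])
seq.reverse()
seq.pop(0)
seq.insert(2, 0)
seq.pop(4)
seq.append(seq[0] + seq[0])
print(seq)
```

[8, 6, 0, 4, 16]

insert 2 at 0 → [2, 1, 6, 8]
seq[-3] = 4 → [2, 4, 6, 8]
append seq[0]+seq[-1] = 2+8 = 10 → [2, 4, 6, 8, 10]
reverse → [10, 8, 6, 4, 2]
pop(0) removes 10 → [8, 6, 4, 2]
insert 0 at 2 → [8, 6, 0, 4, 2]
pop(4) removes 2 → [8, 6, 0, 4]
append seq[0]+seq[0] = 8+8 = 16 → [8, 6, 0, 4, 16]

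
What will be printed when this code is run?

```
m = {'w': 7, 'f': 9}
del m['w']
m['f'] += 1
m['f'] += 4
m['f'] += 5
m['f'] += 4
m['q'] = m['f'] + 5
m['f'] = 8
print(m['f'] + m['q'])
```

36

del 'w' → {'f': 9}
m['f'] = 9+1 = 10 → {'f': 10}
m['f'] = 10+4 = 14 → {'f': 14}
m['f'] = 14+5 = 19 → {'f': 19}
m['f'] = 19+4 = 23 → {'f': 23}
m['q'] = m['f']+5 = 28 → {'f': 23, 'q': 28}
m['f'] = 8 → {'f': 8, 'q': 28}
m['f']+m['q'] = 8+28 = 36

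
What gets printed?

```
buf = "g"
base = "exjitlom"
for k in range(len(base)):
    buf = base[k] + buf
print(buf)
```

k=0: prepend 'e' → 'eg'
k=1: prepend 'x' → 'xeg'
k=2: prepend 'j' → 'jxeg'
k=3: prepend 'i' → 'ijxeg'
k=4: prepend 't' → 'tijxeg'
k=5: prepend 'l' → 'ltijxeg'
k=6: prepend 'o' → 'oltijxeg'
k=7: prepend 'm' → 'moltijxeg'

moltijxeg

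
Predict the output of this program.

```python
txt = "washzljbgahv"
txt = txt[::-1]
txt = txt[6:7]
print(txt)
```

reverse → 'vhagbjlzhsaw'
slice [6:7] → 'l'

l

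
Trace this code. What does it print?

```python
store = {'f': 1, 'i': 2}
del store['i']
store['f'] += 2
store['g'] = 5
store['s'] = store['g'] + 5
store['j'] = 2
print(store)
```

{'f': 3, 'g': 5, 's': 10, 'j': 2}

del 'i' → {'f': 1}
store['f'] = 1+2 = 3 → {'f': 3}
store['g'] = 5 → {'f': 3, 'g': 5}
store['s'] = store['g']+5 = 10 → {'f': 3, 'g': 5, 's': 10}
store['j'] = 2 → {'f': 3, 'g': 5, 's': 10, 'j': 2}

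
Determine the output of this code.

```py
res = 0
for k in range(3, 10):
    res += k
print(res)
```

k=3: res = 0+3 = 3
k=4: res = 3+4 = 7
k=5: res = 7+5 = 12
k=6: res = 12+6 = 18
k=7: res = 18+7 = 25
k=8: res = 25+8 = 33
k=9: res = 33+9 = 42

42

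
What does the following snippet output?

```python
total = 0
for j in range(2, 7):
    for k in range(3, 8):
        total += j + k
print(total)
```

j=2,k=3: total = 0+5 = 5
j=2,k=4: total = 5+6 = 11
j=2,k=5: total = 11+7 = 18
j=2,k=6: total = 18+8 = 26
j=2,k=7: total = 26+9 = 35
j=3,k=3: total = 35+6 = 41
j=3,k=4: total = 41+7 = 48
j=3,k=5: total = 48+8 = 56
j=3,k=6: total = 56+9 = 65
j=3,k=7: total = 65+10 = 75
j=4,k=3: total = 75+7 = 82
j=4,k=4: total = 82+8 = 90
j=4,k=5: total = 90+9 = 99
j=4,k=6: total = 99+10 = 109
j=4,k=7: total = 109+11 = 120
j=5,k=3: total = 120+8 = 128
j=5,k=4: total = 128+9 = 137
j=5,k=5: total = 137+10 = 147
j=5,k=6: total = 147+11 = 158
j=5,k=7: total = 158+12 = 170
j=6,k=3: total = 170+9 = 179
j=6,k=4: total = 179+10 = 189
j=6,k=5: total = 189+11 = 200
j=6,k=6: total = 200+12 = 212
j=6,k=7: total = 212+13 = 225

225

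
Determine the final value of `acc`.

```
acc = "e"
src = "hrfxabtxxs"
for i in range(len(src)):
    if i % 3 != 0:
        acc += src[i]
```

i=0: skip
i=1: add 'r' → 'er'
i=2: add 'f' → 'erf'
i=3: skip
i=4: add 'a' → 'erfa'
i=5: add 'b' → 'erfab'
i=6: skip
i=7: add 'x' → 'erfabx'
i=8: add 'x' → 'erfabxx'
i=9: skip

'erfabxx'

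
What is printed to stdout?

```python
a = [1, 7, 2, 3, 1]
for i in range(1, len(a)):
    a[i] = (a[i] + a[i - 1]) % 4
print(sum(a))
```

i=1: a[1] = (7+1)%4 = 0 → [1, 0, 2, 3, 1]
i=2: a[2] = (2+0)%4 = 2 → [1, 0, 2, 3, 1]
i=3: a[3] = (3+2)%4 = 1 → [1, 0, 2, 1, 1]
i=4: a[4] = (1+1)%4 = 2 → [1, 0, 2, 1, 2]
sum = 6

6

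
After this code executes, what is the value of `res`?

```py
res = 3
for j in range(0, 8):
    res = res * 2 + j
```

j=0: res = 3*2+0 = 6
j=1: res = 6*2+1 = 13
j=2: res = 13*2+2 = 28
j=3: res = 28*2+3 = 59
j=4: res = 59*2+4 = 122
j=5: res = 122*2+5 = 249
j=6: res = 249*2+6 = 504
j=7: res = 504*2+7 = 1015

1015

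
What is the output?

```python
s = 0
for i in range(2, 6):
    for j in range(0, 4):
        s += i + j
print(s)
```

i=2,j=0: s = 0+2 = 2
i=2,j=1: s = 2+3 = 5
i=2,j=2: s = 5+4 = 9
i=2,j=3: s = 9+5 = 14
i=3,j=0: s = 14+3 = 17
i=3,j=1: s = 17+4 = 21
i=3,j=2: s = 21+5 = 26
i=3,j=3: s = 26+6 = 32
i=4,j=0: s = 32+4 = 36
i=4,j=1: s = 36+5 = 41
i=4,j=2: s = 41+6 = 47
i=4,j=3: s = 47+7 = 54
i=5,j=0: s = 54+5 = 59
i=5,j=1: s = 59+6 = 65
i=5,j=2: s = 65+7 = 72
i=5,j=3: s = 72+8 = 80

80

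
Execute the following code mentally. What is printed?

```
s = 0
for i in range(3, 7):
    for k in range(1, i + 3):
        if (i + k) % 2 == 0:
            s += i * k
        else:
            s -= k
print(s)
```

232

i=3,k=1: even sum, s = 0+3 = 3
i=3,k=2: odd sum, s = 3-2 = 1
i=3,k=3: even sum, s = 1+9 = 10
i=3,k=4: odd sum, s = 10-4 = 6
i=3,k=5: even sum, s = 6+15 = 21
i=4,k=1: odd sum, s = 21-1 = 20
i=4,k=2: even sum, s = 20+8 = 28
i=4,k=3: odd sum, s = 28-3 = 25
i=4,k=4: even sum, s = 25+16 = 41
i=4,k=5: odd sum, s = 41-5 = 36
i=4,k=6: even sum, s = 36+24 = 60
i=5,k=1: even sum, s = 60+5 = 65
i=5,k=2: odd sum, s = 65-2 = 63
i=5,k=3: even sum, s = 63+15 = 78
i=5,k=4: odd sum, s = 78-4 = 74
i=5,k=5: even sum, s = 74+25 = 99
i=5,k=6: odd sum, s = 99-6 = 93
i=5,k=7: even sum, s = 93+35 = 128
i=6,k=1: odd sum, s = 128-1 = 127
i=6,k=2: even sum, s = 127+12 = 139
i=6,k=3: odd sum, s = 139-3 = 136
i=6,k=4: even sum, s = 136+24 = 160
i=6,k=5: odd sum, s = 160-5 = 155
i=6,k=6: even sum, s = 155+36 = 191
i=6,k=7: odd sum, s = 191-7 = 184
i=6,k=8: even sum, s = 184+48 = 232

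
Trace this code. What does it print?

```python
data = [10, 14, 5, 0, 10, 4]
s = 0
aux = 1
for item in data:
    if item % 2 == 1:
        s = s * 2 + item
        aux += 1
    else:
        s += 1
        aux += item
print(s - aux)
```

-28

item=10: not odd, s = 0+1 = 1; aux=11
item=14: not odd, s = 1+1 = 2; aux=25
item=5: odd, s = 2*2+5 = 9; aux=26
item=0: not odd, s = 9+1 = 10; aux=26
item=10: not odd, s = 10+1 = 11; aux=36
item=4: not odd, s = 11+1 = 12; aux=40
s-aux = 12-40 = -28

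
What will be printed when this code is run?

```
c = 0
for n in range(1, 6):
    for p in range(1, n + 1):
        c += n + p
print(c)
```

n=1,p=1: c = 0+2 = 2
n=2,p=1: c = 2+3 = 5
n=2,p=2: c = 5+4 = 9
n=3,p=1: c = 9+4 = 13
n=3,p=2: c = 13+5 = 18
n=3,p=3: c = 18+6 = 24
n=4,p=1: c = 24+5 = 29
n=4,p=2: c = 29+6 = 35
n=4,p=3: c = 35+7 = 42
n=4,p=4: c = 42+8 = 50
n=5,p=1: c = 50+6 = 56
n=5,p=2: c = 56+7 = 63
n=5,p=3: c = 63+8 = 71
n=5,p=4: c = 71+9 = 80
n=5,p=5: c = 80+10 = 90

90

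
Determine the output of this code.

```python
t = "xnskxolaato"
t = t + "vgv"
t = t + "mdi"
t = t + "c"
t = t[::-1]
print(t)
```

+ 'vgv' → 'xnskxolaatovgv'
+ 'mdi' → 'xnskxolaatovgvmdi'
+ 'c' → 'xnskxolaatovgvmdic'
reverse → 'cidmvgvotaaloxksnx'

cidmvgvotaaloxksnx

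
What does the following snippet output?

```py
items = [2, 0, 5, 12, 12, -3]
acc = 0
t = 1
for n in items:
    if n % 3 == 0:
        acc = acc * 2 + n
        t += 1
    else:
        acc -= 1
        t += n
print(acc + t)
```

57

n=2: not %3==0, acc = 0-1 = -1; t=3
n=0: %3==0, acc = (-1)*2+0 = -2; t=4
n=5: not %3==0, acc = (-2)-1 = -3; t=9
n=12: %3==0, acc = (-3)*2+12 = 6; t=10
n=12: %3==0, acc = 6*2+12 = 24; t=11
n=-3: %3==0, acc = 24*2+(-3) = 45; t=12
acc+t = 45+12 = 57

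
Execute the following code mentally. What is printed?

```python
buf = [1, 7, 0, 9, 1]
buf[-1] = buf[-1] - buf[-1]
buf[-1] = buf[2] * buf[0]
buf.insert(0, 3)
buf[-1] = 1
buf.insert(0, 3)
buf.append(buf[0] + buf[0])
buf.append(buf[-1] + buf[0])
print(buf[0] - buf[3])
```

buf[-1] = buf[-1]-buf[-1] = 1-1 = 0 → [1, 7, 0, 9, 0]
buf[-1] = buf[2]*buf[0] = 0*1 = 0 → [1, 7, 0, 9, 0]
insert 3 at 0 → [3, 1, 7, 0, 9, 0]
buf[-1] = 1 → [3, 1, 7, 0, 9, 1]
insert 3 at 0 → [3, 3, 1, 7, 0, 9, 1]
append buf[0]+buf[0] = 3+3 = 6 → [3, 3, 1, 7, 0, 9, 1, 6]
append buf[-1]+buf[0] = 6+3 = 9 → [3, 3, 1, 7, 0, 9, 1, 6, 9]
buf[0]-buf[3] = 3-7 = -4

-4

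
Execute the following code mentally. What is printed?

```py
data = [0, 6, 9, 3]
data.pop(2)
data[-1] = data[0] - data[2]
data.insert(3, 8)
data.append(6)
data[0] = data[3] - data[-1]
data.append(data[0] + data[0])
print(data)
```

pop(2) removes 9 → [0, 6, 3]
data[-1] = data[0]-data[2] = 0-3 = -3 → [0, 6, -3]
insert 8 at 3 → [0, 6, -3, 8]
append 6 → [0, 6, -3, 8, 6]
data[0] = data[3]-data[-1] = 8-6 = 2 → [2, 6, -3, 8, 6]
append data[0]+data[0] = 2+2 = 4 → [2, 6, -3, 8, 6, 4]

[2, 6, -3, 8, 6, 4]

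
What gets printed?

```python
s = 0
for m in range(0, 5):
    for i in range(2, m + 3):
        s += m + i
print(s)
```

m=0,i=2: s = 0+2 = 2
m=1,i=2: s = 2+3 = 5
m=1,i=3: s = 5+4 = 9
m=2,i=2: s = 9+4 = 13
m=2,i=3: s = 13+5 = 18
m=2,i=4: s = 18+6 = 24
m=3,i=2: s = 24+5 = 29
m=3,i=3: s = 29+6 = 35
m=3,i=4: s = 35+7 = 42
m=3,i=5: s = 42+8 = 50
m=4,i=2: s = 50+6 = 56
m=4,i=3: s = 56+7 = 63
m=4,i=4: s = 63+8 = 71
m=4,i=5: s = 71+9 = 80
m=4,i=6: s = 80+10 = 90

90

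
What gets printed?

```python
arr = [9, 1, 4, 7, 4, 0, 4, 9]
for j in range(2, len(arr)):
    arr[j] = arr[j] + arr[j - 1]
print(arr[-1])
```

29

j=2: arr[2] = 4+1 = 5 → [9, 1, 5, 7, 4, 0, 4, 9]
j=3: arr[3] = 7+5 = 12 → [9, 1, 5, 12, 4, 0, 4, 9]
j=4: arr[4] = 4+12 = 16 → [9, 1, 5, 12, 16, 0, 4, 9]
j=5: arr[5] = 0+16 = 16 → [9, 1, 5, 12, 16, 16, 4, 9]
j=6: arr[6] = 4+16 = 20 → [9, 1, 5, 12, 16, 16, 20, 9]
j=7: arr[7] = 9+20 = 29 → [9, 1, 5, 12, 16, 16, 20, 29]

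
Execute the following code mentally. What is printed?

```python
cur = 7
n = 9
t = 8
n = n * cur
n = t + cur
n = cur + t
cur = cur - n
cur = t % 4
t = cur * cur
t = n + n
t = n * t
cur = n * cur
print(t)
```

450

n = 9*7 = 63
n = 8+7 = 15
n = 7+8 = 15
cur = 7-15 = -8
cur = 8%4 = 0
t = 0*0 = 0
t = 15+15 = 30
t = 15*30 = 450
cur = 15*0 = 0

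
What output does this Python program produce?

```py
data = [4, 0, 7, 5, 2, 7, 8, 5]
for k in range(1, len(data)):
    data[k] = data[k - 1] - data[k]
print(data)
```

[4, 4, -3, -8, -10, -17, -25, -30]

k=1: data[1] = 4-0 = 4 → [4, 4, 7, 5, 2, 7, 8, 5]
k=2: data[2] = 4-7 = -3 → [4, 4, -3, 5, 2, 7, 8, 5]
k=3: data[3] = (-3)-5 = -8 → [4, 4, -3, -8, 2, 7, 8, 5]
k=4: data[4] = (-8)-2 = -10 → [4, 4, -3, -8, -10, 7, 8, 5]
k=5: data[5] = (-10)-7 = -17 → [4, 4, -3, -8, -10, -17, 8, 5]
k=6: data[6] = (-17)-8 = -25 → [4, 4, -3, -8, -10, -17, -25, 5]
k=7: data[7] = (-25)-5 = -30 → [4, 4, -3, -8, -10, -17, -25, -30]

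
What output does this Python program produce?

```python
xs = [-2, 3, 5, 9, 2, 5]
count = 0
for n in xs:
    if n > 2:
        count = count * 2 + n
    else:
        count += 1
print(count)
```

85

n=-2: not >2, count = 0+1 = 1
n=3: >2, count = 1*2+3 = 5
n=5: >2, count = 5*2+5 = 15
n=9: >2, count = 15*2+9 = 39
n=2: not >2, count = 39+1 = 40
n=5: >2, count = 40*2+5 = 85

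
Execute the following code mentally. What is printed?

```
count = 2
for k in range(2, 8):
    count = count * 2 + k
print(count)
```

311

k=2: count = 2*2+2 = 6
k=3: count = 6*2+3 = 15
k=4: count = 15*2+4 = 34
k=5: count = 34*2+5 = 73
k=6: count = 73*2+6 = 152
k=7: count = 152*2+7 = 311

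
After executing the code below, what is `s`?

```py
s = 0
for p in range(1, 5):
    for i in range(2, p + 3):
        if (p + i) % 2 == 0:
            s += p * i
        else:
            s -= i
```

68

p=1,i=2: odd sum, s = 0-2 = -2
p=1,i=3: even sum, s = (-2)+3 = 1
p=2,i=2: even sum, s = 1+4 = 5
p=2,i=3: odd sum, s = 5-3 = 2
p=2,i=4: even sum, s = 2+8 = 10
p=3,i=2: odd sum, s = 10-2 = 8
p=3,i=3: even sum, s = 8+9 = 17
p=3,i=4: odd sum, s = 17-4 = 13
p=3,i=5: even sum, s = 13+15 = 28
p=4,i=2: even sum, s = 28+8 = 36
p=4,i=3: odd sum, s = 36-3 = 33
p=4,i=4: even sum, s = 33+16 = 49
p=4,i=5: odd sum, s = 49-5 = 44
p=4,i=6: even sum, s = 44+24 = 68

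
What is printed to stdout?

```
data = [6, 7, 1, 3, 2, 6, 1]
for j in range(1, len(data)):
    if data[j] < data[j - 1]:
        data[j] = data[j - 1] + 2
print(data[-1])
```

17

j=1: 7>=6, unchanged → [6, 7, 1, 3, 2, 6, 1]
j=2: 1<7, data[2] = 7+2 = 9 → [6, 7, 9, 3, 2, 6, 1]
j=3: 3<9, data[3] = 9+2 = 11 → [6, 7, 9, 11, 2, 6, 1]
j=4: 2<11, data[4] = 11+2 = 13 → [6, 7, 9, 11, 13, 6, 1]
j=5: 6<13, data[5] = 13+2 = 15 → [6, 7, 9, 11, 13, 15, 1]
j=6: 1<15, data[6] = 15+2 = 17 → [6, 7, 9, 11, 13, 15, 17]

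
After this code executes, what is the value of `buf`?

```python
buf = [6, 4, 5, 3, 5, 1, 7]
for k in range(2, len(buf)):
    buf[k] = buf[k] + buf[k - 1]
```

[6, 4, 9, 12, 17, 18, 25]

k=2: buf[2] = 5+4 = 9 → [6, 4, 9, 3, 5, 1, 7]
k=3: buf[3] = 3+9 = 12 → [6, 4, 9, 12, 5, 1, 7]
k=4: buf[4] = 5+12 = 17 → [6, 4, 9, 12, 17, 1, 7]
k=5: buf[5] = 1+17 = 18 → [6, 4, 9, 12, 17, 18, 7]
k=6: buf[6] = 7+18 = 25 → [6, 4, 9, 12, 17, 18, 25]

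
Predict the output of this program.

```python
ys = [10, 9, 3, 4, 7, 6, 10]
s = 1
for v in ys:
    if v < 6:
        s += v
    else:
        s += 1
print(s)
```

v=10: not <6, s = 1+1 = 2
v=9: not <6, s = 2+1 = 3
v=3: <6, s = 3+3 = 6
v=4: <6, s = 6+4 = 10
v=7: not <6, s = 10+1 = 11
v=6: not <6, s = 11+1 = 12
v=10: not <6, s = 12+1 = 13

13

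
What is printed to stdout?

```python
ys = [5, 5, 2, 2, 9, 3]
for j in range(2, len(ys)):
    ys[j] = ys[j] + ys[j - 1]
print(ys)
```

[5, 5, 7, 9, 18, 21]

j=2: ys[2] = 2+5 = 7 → [5, 5, 7, 2, 9, 3]
j=3: ys[3] = 2+7 = 9 → [5, 5, 7, 9, 9, 3]
j=4: ys[4] = 9+9 = 18 → [5, 5, 7, 9, 18, 3]
j=5: ys[5] = 3+18 = 21 → [5, 5, 7, 9, 18, 21]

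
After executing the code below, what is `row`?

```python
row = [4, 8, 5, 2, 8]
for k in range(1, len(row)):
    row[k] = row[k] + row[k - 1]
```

[4, 12, 17, 19, 27]

k=1: row[1] = 8+4 = 12 → [4, 12, 5, 2, 8]
k=2: row[2] = 5+12 = 17 → [4, 12, 17, 2, 8]
k=3: row[3] = 2+17 = 19 → [4, 12, 17, 19, 8]
k=4: row[4] = 8+19 = 27 → [4, 12, 17, 19, 27]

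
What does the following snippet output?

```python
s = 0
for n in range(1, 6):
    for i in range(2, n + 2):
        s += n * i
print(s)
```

n=1,i=2: s = 0+2 = 2
n=2,i=2: s = 2+4 = 6
n=2,i=3: s = 6+6 = 12
n=3,i=2: s = 12+6 = 18
n=3,i=3: s = 18+9 = 27
n=3,i=4: s = 27+12 = 39
n=4,i=2: s = 39+8 = 47
n=4,i=3: s = 47+12 = 59
n=4,i=4: s = 59+16 = 75
n=4,i=5: s = 75+20 = 95
n=5,i=2: s = 95+10 = 105
n=5,i=3: s = 105+15 = 120
n=5,i=4: s = 120+20 = 140
n=5,i=5: s = 140+25 = 165
n=5,i=6: s = 165+30 = 195

195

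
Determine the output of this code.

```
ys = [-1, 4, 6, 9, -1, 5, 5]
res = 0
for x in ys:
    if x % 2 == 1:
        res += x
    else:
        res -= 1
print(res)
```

15

x=-1: odd, res = 0+(-1) = -1
x=4: not odd, res = (-1)-1 = -2
x=6: not odd, res = (-2)-1 = -3
x=9: odd, res = (-3)+9 = 6
x=-1: odd, res = 6+(-1) = 5
x=5: odd, res = 5+5 = 10
x=5: odd, res = 10+5 = 15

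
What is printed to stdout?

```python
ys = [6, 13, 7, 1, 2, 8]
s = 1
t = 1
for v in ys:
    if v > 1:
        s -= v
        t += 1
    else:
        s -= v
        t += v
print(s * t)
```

v=6: >1, s = 1-6 = -5; t=2
v=13: >1, s = (-5)-13 = -18; t=3
v=7: >1, s = (-18)-7 = -25; t=4
v=1: not >1, s = (-25)-1 = -26; t=5
v=2: >1, s = (-26)-2 = -28; t=6
v=8: >1, s = (-28)-8 = -36; t=7
s*t = (-36)*7 = -252

-252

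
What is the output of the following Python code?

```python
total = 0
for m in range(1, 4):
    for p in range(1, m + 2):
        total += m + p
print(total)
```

39

m=1,p=1: total = 0+2 = 2
m=1,p=2: total = 2+3 = 5
m=2,p=1: total = 5+3 = 8
m=2,p=2: total = 8+4 = 12
m=2,p=3: total = 12+5 = 17
m=3,p=1: total = 17+4 = 21
m=3,p=2: total = 21+5 = 26
m=3,p=3: total = 26+6 = 32
m=3,p=4: total = 32+7 = 39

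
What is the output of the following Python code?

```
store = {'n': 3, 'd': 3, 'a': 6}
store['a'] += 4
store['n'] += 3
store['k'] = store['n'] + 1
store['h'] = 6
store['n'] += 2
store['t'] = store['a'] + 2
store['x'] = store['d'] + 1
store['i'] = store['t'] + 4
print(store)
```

store['a'] = 6+4 = 10 → {'n': 3, 'd': 3, 'a': 10}
store['n'] = 3+3 = 6 → {'n': 6, 'd': 3, 'a': 10}
store['k'] = store['n']+1 = 7 → {'n': 6, 'd': 3, 'a': 10, 'k': 7}
store['h'] = 6 → {'n': 6, 'd': 3, 'a': 10, 'k': 7, 'h': 6}
store['n'] = 6+2 = 8 → {'n': 8, 'd': 3, 'a': 10, 'k': 7, 'h': 6}
store['t'] = store['a']+2 = 12 → {'n': 8, 'd': 3, 'a': 10, 'k': 7, 'h': 6, 't': 12}
store['x'] = store['d']+1 = 4 → {'n': 8, 'd': 3, 'a': 10, 'k': 7, 'h': 6, 't': 12, 'x': 4}
store['i'] = store['t']+4 = 16 → {'n': 8, 'd': 3, 'a': 10, 'k': 7, 'h': 6, 't': 12, 'x': 4, 'i': 16}

{'n': 8, 'd': 3, 'a': 10, 'k': 7, 'h': 6, 't': 12, 'x': 4, 'i': 16}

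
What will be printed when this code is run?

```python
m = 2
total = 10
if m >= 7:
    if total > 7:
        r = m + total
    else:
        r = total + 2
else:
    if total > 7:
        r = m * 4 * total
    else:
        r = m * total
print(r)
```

80

m=2, total=10
m >= 7 is False; total > 7 is True
→ r = m * 4 * total = 80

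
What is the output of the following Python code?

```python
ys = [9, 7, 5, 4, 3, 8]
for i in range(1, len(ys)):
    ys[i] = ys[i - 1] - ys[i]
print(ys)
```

i=1: ys[1] = 9-7 = 2 → [9, 2, 5, 4, 3, 8]
i=2: ys[2] = 2-5 = -3 → [9, 2, -3, 4, 3, 8]
i=3: ys[3] = (-3)-4 = -7 → [9, 2, -3, -7, 3, 8]
i=4: ys[4] = (-7)-3 = -10 → [9, 2, -3, -7, -10, 8]
i=5: ys[5] = (-10)-8 = -18 → [9, 2, -3, -7, -10, -18]

[9, 2, -3, -7, -10, -18]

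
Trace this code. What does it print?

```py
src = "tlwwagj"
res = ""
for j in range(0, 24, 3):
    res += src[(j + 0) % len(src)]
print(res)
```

twjwglat

j=0: add src[0]='t' → 't'
j=3: add src[3]='w' → 'tw'
j=6: add src[6]='j' → 'twj'
j=9: add src[2]='w' → 'twjw'
j=12: add src[5]='g' → 'twjwg'
j=15: add src[1]='l' → 'twjwgl'
j=18: add src[4]='a' → 'twjwgla'
j=21: add src[0]='t' → 'twjwglat'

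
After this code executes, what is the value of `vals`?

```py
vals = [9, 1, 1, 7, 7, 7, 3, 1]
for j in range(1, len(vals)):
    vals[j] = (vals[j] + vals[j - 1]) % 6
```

[9, 4, 5, 0, 1, 2, 5, 0]

j=1: vals[1] = (1+9)%6 = 4 → [9, 4, 1, 7, 7, 7, 3, 1]
j=2: vals[2] = (1+4)%6 = 5 → [9, 4, 5, 7, 7, 7, 3, 1]
j=3: vals[3] = (7+5)%6 = 0 → [9, 4, 5, 0, 7, 7, 3, 1]
j=4: vals[4] = (7+0)%6 = 1 → [9, 4, 5, 0, 1, 7, 3, 1]
j=5: vals[5] = (7+1)%6 = 2 → [9, 4, 5, 0, 1, 2, 3, 1]
j=6: vals[6] = (3+2)%6 = 5 → [9, 4, 5, 0, 1, 2, 5, 1]
j=7: vals[7] = (1+5)%6 = 0 → [9, 4, 5, 0, 1, 2, 5, 0]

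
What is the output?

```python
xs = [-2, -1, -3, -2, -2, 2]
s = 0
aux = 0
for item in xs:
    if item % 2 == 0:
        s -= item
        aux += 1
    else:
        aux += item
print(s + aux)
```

4

item=-2: even, s = 0-(-2) = 2; aux=1
item=-1: not even; aux=0
item=-3: not even; aux=-3
item=-2: even, s = 2-(-2) = 4; aux=-2
item=-2: even, s = 4-(-2) = 6; aux=-1
item=2: even, s = 6-2 = 4; aux=0
s+aux = 4+0 = 4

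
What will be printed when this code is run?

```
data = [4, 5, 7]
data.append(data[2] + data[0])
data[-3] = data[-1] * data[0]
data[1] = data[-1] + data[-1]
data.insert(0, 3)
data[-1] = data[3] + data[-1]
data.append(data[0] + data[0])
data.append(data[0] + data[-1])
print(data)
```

[3, 4, 22, 7, 18, 6, 9]

append data[2]+data[0] = 7+4 = 11 → [4, 5, 7, 11]
data[-3] = data[-1]*data[0] = 11*4 = 44 → [4, 44, 7, 11]
data[1] = data[-1]+data[-1] = 11+11 = 22 → [4, 22, 7, 11]
insert 3 at 0 → [3, 4, 22, 7, 11]
data[-1] = data[3]+data[-1] = 7+11 = 18 → [3, 4, 22, 7, 18]
append data[0]+data[0] = 3+3 = 6 → [3, 4, 22, 7, 18, 6]
append data[0]+data[-1] = 3+6 = 9 → [3, 4, 22, 7, 18, 6, 9]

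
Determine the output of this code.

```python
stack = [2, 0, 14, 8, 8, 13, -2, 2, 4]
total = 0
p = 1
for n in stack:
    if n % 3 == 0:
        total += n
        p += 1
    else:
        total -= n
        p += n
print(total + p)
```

n=2: not %3==0, total = 0-2 = -2; p=3
n=0: %3==0, total = (-2)+0 = -2; p=4
n=14: not %3==0, total = (-2)-14 = -16; p=18
n=8: not %3==0, total = (-16)-8 = -24; p=26
n=8: not %3==0, total = (-24)-8 = -32; p=34
n=13: not %3==0, total = (-32)-13 = -45; p=47
n=-2: not %3==0, total = (-45)-(-2) = -43; p=45
n=2: not %3==0, total = (-43)-2 = -45; p=47
n=4: not %3==0, total = (-45)-4 = -49; p=51
total+p = (-49)+51 = 2

2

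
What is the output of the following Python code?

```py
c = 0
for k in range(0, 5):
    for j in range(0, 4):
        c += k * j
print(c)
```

k=0,j=0: c = 0+0 = 0
k=0,j=1: c = 0+0 = 0
k=0,j=2: c = 0+0 = 0
k=0,j=3: c = 0+0 = 0
k=1,j=0: c = 0+0 = 0
k=1,j=1: c = 0+1 = 1
k=1,j=2: c = 1+2 = 3
k=1,j=3: c = 3+3 = 6
k=2,j=0: c = 6+0 = 6
k=2,j=1: c = 6+2 = 8
k=2,j=2: c = 8+4 = 12
k=2,j=3: c = 12+6 = 18
k=3,j=0: c = 18+0 = 18
k=3,j=1: c = 18+3 = 21
k=3,j=2: c = 21+6 = 27
k=3,j=3: c = 27+9 = 36
k=4,j=0: c = 36+0 = 36
k=4,j=1: c = 36+4 = 40
k=4,j=2: c = 40+8 = 48
k=4,j=3: c = 48+12 = 60

60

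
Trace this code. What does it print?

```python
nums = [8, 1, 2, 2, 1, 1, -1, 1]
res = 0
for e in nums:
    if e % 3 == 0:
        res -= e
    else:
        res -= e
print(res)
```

e=8: not %3==0, res = 0-8 = -8
e=1: not %3==0, res = (-8)-1 = -9
e=2: not %3==0, res = (-9)-2 = -11
e=2: not %3==0, res = (-11)-2 = -13
e=1: not %3==0, res = (-13)-1 = -14
e=1: not %3==0, res = (-14)-1 = -15
e=-1: not %3==0, res = (-15)-(-1) = -14
e=1: not %3==0, res = (-14)-1 = -15

-15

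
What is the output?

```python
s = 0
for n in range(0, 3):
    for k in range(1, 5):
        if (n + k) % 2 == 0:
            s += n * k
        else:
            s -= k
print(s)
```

2

n=0,k=1: odd sum, s = 0-1 = -1
n=0,k=2: even sum, s = (-1)+0 = -1
n=0,k=3: odd sum, s = (-1)-3 = -4
n=0,k=4: even sum, s = (-4)+0 = -4
n=1,k=1: even sum, s = (-4)+1 = -3
n=1,k=2: odd sum, s = (-3)-2 = -5
n=1,k=3: even sum, s = (-5)+3 = -2
n=1,k=4: odd sum, s = (-2)-4 = -6
n=2,k=1: odd sum, s = (-6)-1 = -7
n=2,k=2: even sum, s = (-7)+4 = -3
n=2,k=3: odd sum, s = (-3)-3 = -6
n=2,k=4: even sum, s = (-6)+8 = 2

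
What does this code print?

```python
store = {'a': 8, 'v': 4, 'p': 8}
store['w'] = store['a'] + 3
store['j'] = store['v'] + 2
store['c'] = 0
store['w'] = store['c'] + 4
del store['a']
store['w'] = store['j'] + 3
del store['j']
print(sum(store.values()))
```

store['w'] = store['a']+3 = 11 → {'a': 8, 'v': 4, 'p': 8, 'w': 11}
store['j'] = store['v']+2 = 6 → {'a': 8, 'v': 4, 'p': 8, 'w': 11, 'j': 6}
store['c'] = 0 → {'a': 8, 'v': 4, 'p': 8, 'w': 11, 'j': 6, 'c': 0}
store['w'] = store['c']+4 = 4 → {'a': 8, 'v': 4, 'p': 8, 'w': 4, 'j': 6, 'c': 0}
del 'a' → {'v': 4, 'p': 8, 'w': 4, 'j': 6, 'c': 0}
store['w'] = store['j']+3 = 9 → {'v': 4, 'p': 8, 'w': 9, 'j': 6, 'c': 0}
del 'j' → {'v': 4, 'p': 8, 'w': 9, 'c': 0}
sum of values = 21

21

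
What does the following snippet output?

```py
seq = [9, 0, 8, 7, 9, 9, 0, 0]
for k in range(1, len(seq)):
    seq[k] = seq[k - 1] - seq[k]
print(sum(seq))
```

-74

k=1: seq[1] = 9-0 = 9 → [9, 9, 8, 7, 9, 9, 0, 0]
k=2: seq[2] = 9-8 = 1 → [9, 9, 1, 7, 9, 9, 0, 0]
k=3: seq[3] = 1-7 = -6 → [9, 9, 1, -6, 9, 9, 0, 0]
k=4: seq[4] = (-6)-9 = -15 → [9, 9, 1, -6, -15, 9, 0, 0]
k=5: seq[5] = (-15)-9 = -24 → [9, 9, 1, -6, -15, -24, 0, 0]
k=6: seq[6] = (-24)-0 = -24 → [9, 9, 1, -6, -15, -24, -24, 0]
k=7: seq[7] = (-24)-0 = -24 → [9, 9, 1, -6, -15, -24, -24, -24]
sum = -74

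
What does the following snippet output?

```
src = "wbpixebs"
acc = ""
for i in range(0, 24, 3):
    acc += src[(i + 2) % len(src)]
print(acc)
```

i=0: add src[2]='p' → 'p'
i=3: add src[5]='e' → 'pe'
i=6: add src[0]='w' → 'pew'
i=9: add src[3]='i' → 'pewi'
i=12: add src[6]='b' → 'pewib'
i=15: add src[1]='b' → 'pewibb'
i=18: add src[4]='x' → 'pewibbx'
i=21: add src[7]='s' → 'pewibbxs'

pewibbxs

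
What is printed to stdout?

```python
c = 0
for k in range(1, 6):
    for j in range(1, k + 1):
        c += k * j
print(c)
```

k=1,j=1: c = 0+1 = 1
k=2,j=1: c = 1+2 = 3
k=2,j=2: c = 3+4 = 7
k=3,j=1: c = 7+3 = 10
k=3,j=2: c = 10+6 = 16
k=3,j=3: c = 16+9 = 25
k=4,j=1: c = 25+4 = 29
k=4,j=2: c = 29+8 = 37
k=4,j=3: c = 37+12 = 49
k=4,j=4: c = 49+16 = 65
k=5,j=1: c = 65+5 = 70
k=5,j=2: c = 70+10 = 80
k=5,j=3: c = 80+15 = 95
k=5,j=4: c = 95+20 = 115
k=5,j=5: c = 115+25 = 140

140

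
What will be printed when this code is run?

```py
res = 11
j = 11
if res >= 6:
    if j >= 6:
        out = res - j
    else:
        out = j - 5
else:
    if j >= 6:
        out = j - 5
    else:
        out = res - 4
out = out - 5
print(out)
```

res=11, j=11
res >= 6 is True; j >= 6 is True
→ out = res - j = 0
out = 0-5 = -5

-5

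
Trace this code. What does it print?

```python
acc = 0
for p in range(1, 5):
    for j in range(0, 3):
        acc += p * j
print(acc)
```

p=1,j=0: acc = 0+0 = 0
p=1,j=1: acc = 0+1 = 1
p=1,j=2: acc = 1+2 = 3
p=2,j=0: acc = 3+0 = 3
p=2,j=1: acc = 3+2 = 5
p=2,j=2: acc = 5+4 = 9
p=3,j=0: acc = 9+0 = 9
p=3,j=1: acc = 9+3 = 12
p=3,j=2: acc = 12+6 = 18
p=4,j=0: acc = 18+0 = 18
p=4,j=1: acc = 18+4 = 22
p=4,j=2: acc = 22+8 = 30

30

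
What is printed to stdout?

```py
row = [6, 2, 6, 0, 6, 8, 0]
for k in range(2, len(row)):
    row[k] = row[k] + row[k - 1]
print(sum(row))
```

k=2: row[2] = 6+2 = 8 → [6, 2, 8, 0, 6, 8, 0]
k=3: row[3] = 0+8 = 8 → [6, 2, 8, 8, 6, 8, 0]
k=4: row[4] = 6+8 = 14 → [6, 2, 8, 8, 14, 8, 0]
k=5: row[5] = 8+14 = 22 → [6, 2, 8, 8, 14, 22, 0]
k=6: row[6] = 0+22 = 22 → [6, 2, 8, 8, 14, 22, 22]
sum = 82

82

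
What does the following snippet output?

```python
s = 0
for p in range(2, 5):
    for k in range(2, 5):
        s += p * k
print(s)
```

81

p=2,k=2: s = 0+4 = 4
p=2,k=3: s = 4+6 = 10
p=2,k=4: s = 10+8 = 18
p=3,k=2: s = 18+6 = 24
p=3,k=3: s = 24+9 = 33
p=3,k=4: s = 33+12 = 45
p=4,k=2: s = 45+8 = 53
p=4,k=3: s = 53+12 = 65
p=4,k=4: s = 65+16 = 81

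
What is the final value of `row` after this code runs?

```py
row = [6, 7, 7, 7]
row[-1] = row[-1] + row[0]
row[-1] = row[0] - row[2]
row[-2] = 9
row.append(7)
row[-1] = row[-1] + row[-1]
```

row[-1] = row[-1]+row[0] = 7+6 = 13 → [6, 7, 7, 13]
row[-1] = row[0]-row[2] = 6-7 = -1 → [6, 7, 7, -1]
row[-2] = 9 → [6, 7, 9, -1]
append 7 → [6, 7, 9, -1, 7]
row[-1] = row[-1]+row[-1] = 7+7 = 14 → [6, 7, 9, -1, 14]

[6, 7, 9, -1, 14]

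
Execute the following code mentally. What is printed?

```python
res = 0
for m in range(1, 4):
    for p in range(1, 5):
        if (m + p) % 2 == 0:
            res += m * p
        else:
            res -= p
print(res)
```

m=1,p=1: even sum, res = 0+1 = 1
m=1,p=2: odd sum, res = 1-2 = -1
m=1,p=3: even sum, res = (-1)+3 = 2
m=1,p=4: odd sum, res = 2-4 = -2
m=2,p=1: odd sum, res = (-2)-1 = -3
m=2,p=2: even sum, res = (-3)+4 = 1
m=2,p=3: odd sum, res = 1-3 = -2
m=2,p=4: even sum, res = (-2)+8 = 6
m=3,p=1: even sum, res = 6+3 = 9
m=3,p=2: odd sum, res = 9-2 = 7
m=3,p=3: even sum, res = 7+9 = 16
m=3,p=4: odd sum, res = 16-4 = 12

12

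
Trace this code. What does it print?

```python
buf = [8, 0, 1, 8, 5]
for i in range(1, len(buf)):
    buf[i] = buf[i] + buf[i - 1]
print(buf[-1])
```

22

i=1: buf[1] = 0+8 = 8 → [8, 8, 1, 8, 5]
i=2: buf[2] = 1+8 = 9 → [8, 8, 9, 8, 5]
i=3: buf[3] = 8+9 = 17 → [8, 8, 9, 17, 5]
i=4: buf[4] = 5+17 = 22 → [8, 8, 9, 17, 22]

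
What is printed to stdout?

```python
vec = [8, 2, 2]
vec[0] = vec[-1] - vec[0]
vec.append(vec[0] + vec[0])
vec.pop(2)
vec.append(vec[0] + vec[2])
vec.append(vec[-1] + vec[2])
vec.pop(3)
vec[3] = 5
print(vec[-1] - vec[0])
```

vec[0] = vec[-1]-vec[0] = 2-8 = -6 → [-6, 2, 2]
append vec[0]+vec[0] = (-6)+(-6) = -12 → [-6, 2, 2, -12]
pop(2) removes 2 → [-6, 2, -12]
append vec[0]+vec[2] = (-6)+(-12) = -18 → [-6, 2, -12, -18]
append vec[-1]+vec[2] = (-18)+(-12) = -30 → [-6, 2, -12, -18, -30]
pop(3) removes -18 → [-6, 2, -12, -30]
vec[3] = 5 → [-6, 2, -12, 5]
vec[-1]-vec[0] = 5-(-6) = 11

11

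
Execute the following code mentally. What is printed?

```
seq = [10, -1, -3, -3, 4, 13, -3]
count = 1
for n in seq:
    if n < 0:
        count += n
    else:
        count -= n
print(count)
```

-36

n=10: not <0, count = 1-10 = -9
n=-1: <0, count = (-9)+(-1) = -10
n=-3: <0, count = (-10)+(-3) = -13
n=-3: <0, count = (-13)+(-3) = -16
n=4: not <0, count = (-16)-4 = -20
n=13: not <0, count = (-20)-13 = -33
n=-3: <0, count = (-33)+(-3) = -36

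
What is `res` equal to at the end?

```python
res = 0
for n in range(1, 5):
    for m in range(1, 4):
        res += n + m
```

54

n=1,m=1: res = 0+2 = 2
n=1,m=2: res = 2+3 = 5
n=1,m=3: res = 5+4 = 9
n=2,m=1: res = 9+3 = 12
n=2,m=2: res = 12+4 = 16
n=2,m=3: res = 16+5 = 21
n=3,m=1: res = 21+4 = 25
n=3,m=2: res = 25+5 = 30
n=3,m=3: res = 30+6 = 36
n=4,m=1: res = 36+5 = 41
n=4,m=2: res = 41+6 = 47
n=4,m=3: res = 47+7 = 54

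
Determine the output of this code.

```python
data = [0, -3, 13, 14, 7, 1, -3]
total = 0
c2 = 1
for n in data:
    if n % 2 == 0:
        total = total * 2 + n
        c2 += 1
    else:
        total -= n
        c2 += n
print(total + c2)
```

n=0: even, total = 0*2+0 = 0; c2=2
n=-3: not even, total = 0-(-3) = 3; c2=-1
n=13: not even, total = 3-13 = -10; c2=12
n=14: even, total = (-10)*2+14 = -6; c2=13
n=7: not even, total = (-6)-7 = -13; c2=20
n=1: not even, total = (-13)-1 = -14; c2=21
n=-3: not even, total = (-14)-(-3) = -11; c2=18
total+c2 = (-11)+18 = 7

7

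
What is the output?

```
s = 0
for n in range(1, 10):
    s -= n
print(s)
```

-45

n=1: s = 0-1 = -1
n=2: s = (-1)-2 = -3
n=3: s = (-3)-3 = -6
n=4: s = (-6)-4 = -10
n=5: s = (-10)-5 = -15
n=6: s = (-15)-6 = -21
n=7: s = (-21)-7 = -28
n=8: s = (-28)-8 = -36
n=9: s = (-36)-9 = -45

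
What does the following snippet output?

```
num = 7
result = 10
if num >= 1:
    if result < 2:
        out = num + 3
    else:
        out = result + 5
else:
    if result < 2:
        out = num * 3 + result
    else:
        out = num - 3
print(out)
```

15

num=7, result=10
num >= 1 is True; result < 2 is False
→ out = result + 5 = 15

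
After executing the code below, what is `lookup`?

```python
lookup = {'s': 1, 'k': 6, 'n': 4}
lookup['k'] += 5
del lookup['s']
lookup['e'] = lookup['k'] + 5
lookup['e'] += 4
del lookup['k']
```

lookup['k'] = 6+5 = 11 → {'s': 1, 'k': 11, 'n': 4}
del 's' → {'k': 11, 'n': 4}
lookup['e'] = lookup['k']+5 = 16 → {'k': 11, 'n': 4, 'e': 16}
lookup['e'] = 16+4 = 20 → {'k': 11, 'n': 4, 'e': 20}
del 'k' → {'n': 4, 'e': 20}

{'n': 4, 'e': 20}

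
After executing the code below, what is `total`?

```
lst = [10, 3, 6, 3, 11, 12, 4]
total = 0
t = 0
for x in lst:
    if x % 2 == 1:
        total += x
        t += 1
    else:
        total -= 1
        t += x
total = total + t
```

x=10: not odd, total = 0-1 = -1; t=10
x=3: odd, total = (-1)+3 = 2; t=11
x=6: not odd, total = 2-1 = 1; t=17
x=3: odd, total = 1+3 = 4; t=18
x=11: odd, total = 4+11 = 15; t=19
x=12: not odd, total = 15-1 = 14; t=31
x=4: not odd, total = 14-1 = 13; t=35
total+t = 13+35 = 48

48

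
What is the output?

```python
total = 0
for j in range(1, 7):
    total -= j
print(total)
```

j=1: total = 0-1 = -1
j=2: total = (-1)-2 = -3
j=3: total = (-3)-3 = -6
j=4: total = (-6)-4 = -10
j=5: total = (-10)-5 = -15
j=6: total = (-15)-6 = -21

-21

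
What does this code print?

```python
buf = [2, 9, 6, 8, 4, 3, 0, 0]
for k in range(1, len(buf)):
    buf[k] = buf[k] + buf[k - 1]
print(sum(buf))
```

180

k=1: buf[1] = 9+2 = 11 → [2, 11, 6, 8, 4, 3, 0, 0]
k=2: buf[2] = 6+11 = 17 → [2, 11, 17, 8, 4, 3, 0, 0]
k=3: buf[3] = 8+17 = 25 → [2, 11, 17, 25, 4, 3, 0, 0]
k=4: buf[4] = 4+25 = 29 → [2, 11, 17, 25, 29, 3, 0, 0]
k=5: buf[5] = 3+29 = 32 → [2, 11, 17, 25, 29, 32, 0, 0]
k=6: buf[6] = 0+32 = 32 → [2, 11, 17, 25, 29, 32, 32, 0]
k=7: buf[7] = 0+32 = 32 → [2, 11, 17, 25, 29, 32, 32, 32]
sum = 180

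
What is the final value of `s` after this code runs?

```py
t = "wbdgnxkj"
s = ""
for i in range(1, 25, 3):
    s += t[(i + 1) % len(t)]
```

i=1: add t[2]='d' → 'd'
i=4: add t[5]='x' → 'dx'
i=7: add t[0]='w' → 'dxw'
i=10: add t[3]='g' → 'dxwg'
i=13: add t[6]='k' → 'dxwgk'
i=16: add t[1]='b' → 'dxwgkb'
i=19: add t[4]='n' → 'dxwgkbn'
i=22: add t[7]='j' → 'dxwgkbnj'

'dxwgkbnj'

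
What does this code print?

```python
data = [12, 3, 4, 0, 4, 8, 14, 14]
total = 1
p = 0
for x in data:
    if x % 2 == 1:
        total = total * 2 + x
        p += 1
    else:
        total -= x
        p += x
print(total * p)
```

x=12: not odd, total = 1-12 = -11; p=12
x=3: odd, total = (-11)*2+3 = -19; p=13
x=4: not odd, total = (-19)-4 = -23; p=17
x=0: not odd, total = (-23)-0 = -23; p=17
x=4: not odd, total = (-23)-4 = -27; p=21
x=8: not odd, total = (-27)-8 = -35; p=29
x=14: not odd, total = (-35)-14 = -49; p=43
x=14: not odd, total = (-49)-14 = -63; p=57
total*p = (-63)*57 = -3591

-3591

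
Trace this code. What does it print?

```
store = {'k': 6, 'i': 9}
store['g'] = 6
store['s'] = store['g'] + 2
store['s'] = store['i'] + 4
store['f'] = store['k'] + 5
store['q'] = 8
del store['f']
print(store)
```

store['g'] = 6 → {'k': 6, 'i': 9, 'g': 6}
store['s'] = store['g']+2 = 8 → {'k': 6, 'i': 9, 'g': 6, 's': 8}
store['s'] = store['i']+4 = 13 → {'k': 6, 'i': 9, 'g': 6, 's': 13}
store['f'] = store['k']+5 = 11 → {'k': 6, 'i': 9, 'g': 6, 's': 13, 'f': 11}
store['q'] = 8 → {'k': 6, 'i': 9, 'g': 6, 's': 13, 'f': 11, 'q': 8}
del 'f' → {'k': 6, 'i': 9, 'g': 6, 's': 13, 'q': 8}

{'k': 6, 'i': 9, 'g': 6, 's': 13, 'q': 8}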